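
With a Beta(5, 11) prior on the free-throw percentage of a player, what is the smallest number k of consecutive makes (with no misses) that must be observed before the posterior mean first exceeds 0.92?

k = 122

After k makes and 0 misses the posterior is Beta(5+k, 11), with mean (5+k)/(5+11+k).
Set (5+k)/(16+k) > 0.92 and solve: k > (0.92·16 − 5)/(1 − 0.92) = 121.500.
The smallest integer exceeding 121.500 is 122, and checking k=122: (127)/(138) = 0.9203 > 0.92.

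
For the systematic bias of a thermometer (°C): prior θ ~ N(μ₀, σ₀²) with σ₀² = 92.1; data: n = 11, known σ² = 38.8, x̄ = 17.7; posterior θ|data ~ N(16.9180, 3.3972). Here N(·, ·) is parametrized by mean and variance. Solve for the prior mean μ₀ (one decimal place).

μ₀ = -3.5

With known observation variance, the Normal–Normal posterior has precision τ_n = τ₀ + n/σ² and mean μ_n = (τ₀μ₀ + (n/σ²)x̄)/τ_n.
Here τ₀ = 1/92.1 = 0.010858 and τ_data = 11/38.8 = 0.283505, so τ_n = 0.294363.
Rearranging for μ₀: μ₀ = (μ_n·τ_n − τ_data·x̄)/τ₀ = (16.9180·0.294363 − 0.283505·17.7) / 0.010858 = -0.038005/0.010858 ≈ -3.5.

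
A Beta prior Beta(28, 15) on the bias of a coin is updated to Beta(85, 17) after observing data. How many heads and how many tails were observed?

57 heads and 2 tails

A Beta(a, b) prior with s successes and f failures in binomial data gives a Beta(a+s, b+f) posterior.
Match parameters: s=85−28=57, f=17−15=2.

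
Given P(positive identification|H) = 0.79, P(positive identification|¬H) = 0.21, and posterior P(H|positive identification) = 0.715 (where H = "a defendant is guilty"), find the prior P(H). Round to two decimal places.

Bayes' rule in odds form gives O(H|E) = O(H)·[P(E|H)/P(E|¬H)], hence O(H) = O(H|E)/LR.
Posterior odds = 0.715/(1−0.715) = 2.5088. LR = 0.79/0.21 = 3.7619.
Prior odds = 2.5088/3.7619 = 0.6669, so P(H) = 0.6669/(1+0.6669) ≈ 0.40.

P(H) = 0.40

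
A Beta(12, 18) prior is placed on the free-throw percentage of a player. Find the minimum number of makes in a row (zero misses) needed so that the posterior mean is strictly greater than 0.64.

k = 21

After k makes and 0 misses the posterior is Beta(12+k, 18), with mean (12+k)/(12+18+k).
Set (12+k)/(30+k) > 0.64 and solve: k > (0.64·30 − 12)/(1 − 0.64) = 20.000.
The smallest integer exceeding 20.000 is 21.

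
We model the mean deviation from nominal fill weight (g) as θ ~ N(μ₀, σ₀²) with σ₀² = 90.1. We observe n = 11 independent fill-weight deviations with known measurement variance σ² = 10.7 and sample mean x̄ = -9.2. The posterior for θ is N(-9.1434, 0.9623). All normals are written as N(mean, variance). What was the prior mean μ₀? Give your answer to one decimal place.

The posterior mean is a precision-weighted average: μ_n = (τ₀μ₀ + τ_data·x̄)/(τ₀+τ_data), with τ₀=1/σ₀² and τ_data=n/σ².
Here τ₀ = 1/90.1 = 0.011099 and τ_data = 11/10.7 = 1.028037, so τ_n = 1.039136.
Rearranging for μ₀: μ₀ = (μ_n·τ_n − τ_data·x̄)/τ₀ = (-9.1434·1.039136 − 1.028037·-9.2) / 0.011099 = -0.043296/0.011099 ≈ -3.9.

μ₀ = -3.9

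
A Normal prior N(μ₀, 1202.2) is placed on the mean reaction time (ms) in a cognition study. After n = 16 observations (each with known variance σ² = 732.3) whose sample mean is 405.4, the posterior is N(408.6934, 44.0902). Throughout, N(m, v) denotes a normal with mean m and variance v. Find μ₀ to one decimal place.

μ₀ = 495.2

The posterior mean is a precision-weighted average: μ_n = (τ₀μ₀ + τ_data·x̄)/(τ₀+τ_data), with τ₀=1/σ₀² and τ_data=n/σ².
Here τ₀ = 1/1202.2 = 0.000832 and τ_data = 16/732.3 = 0.021849, so τ_n = 0.022681.
Rearranging for μ₀: μ₀ = (μ_n·τ_n − τ_data·x̄)/τ₀ = (408.6934·0.022681 − 0.021849·405.4) / 0.000832 = 0.411990/0.000832 ≈ 495.2.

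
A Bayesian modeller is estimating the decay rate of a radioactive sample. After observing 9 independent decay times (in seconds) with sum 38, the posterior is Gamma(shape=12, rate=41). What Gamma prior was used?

Gamma–exponential conjugacy: posterior shape = α + n, posterior rate = β + Σtᵢ.
So α = 12 − 9 = 3 and β = 41 − 38 = 3.

Gamma(shape=3, rate=3)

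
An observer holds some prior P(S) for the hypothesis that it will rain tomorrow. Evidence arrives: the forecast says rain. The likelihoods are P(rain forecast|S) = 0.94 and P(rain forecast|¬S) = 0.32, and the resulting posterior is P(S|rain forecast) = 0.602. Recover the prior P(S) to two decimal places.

In odds form, posterior odds = prior odds × likelihood ratio, so prior odds = posterior odds ÷ LR.
Posterior odds = 0.602/(1−0.602) = 1.5126. LR = 0.94/0.32 = 2.9375.
Prior odds = 1.5126/2.9375 = 0.5149, so P(S) = 0.5149/(1+0.5149) ≈ 0.34.

P(S) = 0.34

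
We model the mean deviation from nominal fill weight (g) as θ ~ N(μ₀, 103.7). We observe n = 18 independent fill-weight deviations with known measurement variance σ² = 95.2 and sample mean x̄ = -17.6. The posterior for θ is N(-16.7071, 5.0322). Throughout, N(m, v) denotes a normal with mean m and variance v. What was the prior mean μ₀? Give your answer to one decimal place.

With known observation variance, the Normal–Normal posterior has precision τ_n = τ₀ + n/σ² and mean μ_n = (τ₀μ₀ + (n/σ²)x̄)/τ_n.
Here τ₀ = 1/103.7 = 0.009643 and τ_data = 18/95.2 = 0.189076, so τ_n = 0.198719.
Rearranging for μ₀: μ₀ = (μ_n·τ_n − τ_data·x̄)/τ₀ = (-16.7071·0.198719 − 0.189076·-17.6) / 0.009643 = 0.007719/0.009643 ≈ 0.8.

μ₀ = 0.8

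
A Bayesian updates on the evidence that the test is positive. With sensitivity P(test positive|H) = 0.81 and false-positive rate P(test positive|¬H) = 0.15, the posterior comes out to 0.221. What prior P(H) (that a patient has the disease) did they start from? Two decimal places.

P(H) = 0.05

Bayes' rule in odds form gives O(H|E) = O(H)·[P(E|H)/P(E|¬H)], hence O(H) = O(H|E)/LR.
Posterior odds = 0.221/(1−0.221) = 0.2837. LR = 0.81/0.15 = 5.4000.
Prior odds = 0.2837/5.4000 = 0.0525, so P(H) = 0.0525/(1+0.0525) ≈ 0.05.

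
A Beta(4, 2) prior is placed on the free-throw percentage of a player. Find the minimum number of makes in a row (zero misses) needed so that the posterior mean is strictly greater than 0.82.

k = 6

After k makes and 0 misses the posterior is Beta(4+k, 2), with mean (4+k)/(4+2+k).
Set (4+k)/(6+k) > 0.82 and solve: k > (0.82·6 − 4)/(1 − 0.82) = 5.111.
The smallest integer exceeding 5.111 is 6.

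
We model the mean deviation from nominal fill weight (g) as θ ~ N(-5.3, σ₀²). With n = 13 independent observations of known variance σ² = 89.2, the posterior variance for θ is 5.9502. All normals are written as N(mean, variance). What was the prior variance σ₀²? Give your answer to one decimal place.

σ₀² = 44.8

For the Normal–Normal model with known σ², precisions add: τ_n = τ₀ + n/σ².
So 1/σ₀² = 1/5.9502 − 13/89.2 = 0.168062 − 0.145740 = 0.022322.
Hence σ₀² = 1/0.022322 ≈ 44.8.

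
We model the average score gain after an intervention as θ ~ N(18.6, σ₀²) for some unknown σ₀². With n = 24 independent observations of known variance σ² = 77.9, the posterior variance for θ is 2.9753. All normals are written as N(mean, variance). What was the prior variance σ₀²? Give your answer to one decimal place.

σ₀² = 35.7

Posterior precision equals prior precision plus data precision: 1/σ_n² = 1/σ₀² + n/σ².
So 1/σ₀² = 1/2.9753 − 24/77.9 = 0.336101 − 0.308087 = 0.028014.
Hence σ₀² = 1/0.028014 ≈ 35.7.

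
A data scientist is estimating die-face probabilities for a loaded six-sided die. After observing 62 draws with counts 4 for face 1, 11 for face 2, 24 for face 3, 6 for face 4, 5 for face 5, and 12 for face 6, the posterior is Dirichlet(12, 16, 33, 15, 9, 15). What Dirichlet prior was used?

For a Dirichlet(α) prior with multinomial counts c, the posterior is Dirichlet(α + c) componentwise.
Subtract each count from the matching posterior parameter: 12−4=8, 16−11=5, 33−24=9, 15−6=9, 9−5=4, 15−12=3.

Dirichlet(8, 5, 9, 9, 4, 3)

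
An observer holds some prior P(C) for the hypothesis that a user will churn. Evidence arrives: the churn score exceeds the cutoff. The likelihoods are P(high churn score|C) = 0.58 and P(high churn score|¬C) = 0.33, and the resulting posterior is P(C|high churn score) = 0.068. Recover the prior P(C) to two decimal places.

In odds form, posterior odds = prior odds × likelihood ratio, so prior odds = posterior odds ÷ LR.
Posterior odds = 0.068/(1−0.068) = 0.0730. LR = 0.58/0.33 = 1.7576.
Prior odds = 0.0730/1.7576 = 0.0415, so P(C) = 0.0415/(1+0.0415) ≈ 0.04.

P(C) = 0.04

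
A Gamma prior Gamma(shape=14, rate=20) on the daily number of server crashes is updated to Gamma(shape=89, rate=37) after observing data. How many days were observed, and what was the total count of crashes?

A Gamma(α, β) prior (rate parametrization) on a Poisson rate with n observations summing to S gives posterior Gamma(α+S, β+n).
Matching: Σxᵢ = 89 − 14 = 75 and n = 37 − 20 = 17.

n = 17 days with total 75 crashes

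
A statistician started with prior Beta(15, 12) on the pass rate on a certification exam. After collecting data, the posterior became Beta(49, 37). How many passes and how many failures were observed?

34 passes and 25 failures

Under Beta–binomial conjugacy the posterior parameters are (α+s, β+f).
Match parameters: s=49−15=34, f=37−12=25.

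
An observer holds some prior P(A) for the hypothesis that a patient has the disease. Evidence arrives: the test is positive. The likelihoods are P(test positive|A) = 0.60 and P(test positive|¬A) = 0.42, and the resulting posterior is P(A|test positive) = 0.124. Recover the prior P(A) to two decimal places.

Bayes' rule in odds form gives O(A|E) = O(A)·[P(E|A)/P(E|¬A)], hence O(A) = O(A|E)/LR.
Posterior odds = 0.124/(1−0.124) = 0.1416. LR = 0.60/0.42 = 1.4286.
Prior odds = 0.1416/1.4286 = 0.0991, so P(A) = 0.0991/(1+0.0991) ≈ 0.09.

P(A) = 0.09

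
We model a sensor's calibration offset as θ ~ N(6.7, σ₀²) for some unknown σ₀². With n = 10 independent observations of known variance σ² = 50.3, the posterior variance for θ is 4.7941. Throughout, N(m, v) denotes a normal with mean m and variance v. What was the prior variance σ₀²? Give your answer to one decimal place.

Posterior precision equals prior precision plus data precision: 1/σ_n² = 1/σ₀² + n/σ².
So 1/σ₀² = 1/4.7941 − 10/50.3 = 0.208590 − 0.198807 = 0.009783.
Hence σ₀² = 1/0.009783 ≈ 102.2.

σ₀² = 102.2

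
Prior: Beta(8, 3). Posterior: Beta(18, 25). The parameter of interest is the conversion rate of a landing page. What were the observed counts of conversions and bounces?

10 conversions and 22 bounces

Beta is conjugate to the binomial likelihood: posterior = Beta(a+s, b+f).
So s = 18 − 8 = 10 and f = 25 − 3 = 22.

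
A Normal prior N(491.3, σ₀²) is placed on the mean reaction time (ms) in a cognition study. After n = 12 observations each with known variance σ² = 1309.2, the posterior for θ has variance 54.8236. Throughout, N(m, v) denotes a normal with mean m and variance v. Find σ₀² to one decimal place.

σ₀² = 110.2

For the Normal–Normal model with known σ², precisions add: τ_n = τ₀ + n/σ².
So 1/σ₀² = 1/54.8236 − 12/1309.2 = 0.018240 − 0.009166 = 0.009074.
Hence σ₀² = 1/0.009074 ≈ 110.2.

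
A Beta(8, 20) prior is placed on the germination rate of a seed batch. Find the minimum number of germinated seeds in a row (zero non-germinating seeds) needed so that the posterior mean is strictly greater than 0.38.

After k germinated seeds and 0 non-germinating seeds the posterior is Beta(8+k, 20), with mean (8+k)/(8+20+k).
Set (8+k)/(28+k) > 0.38 and solve: k > (0.38·28 − 8)/(1 − 0.38) = 4.258.
The smallest integer exceeding 4.258 is 5.

k = 5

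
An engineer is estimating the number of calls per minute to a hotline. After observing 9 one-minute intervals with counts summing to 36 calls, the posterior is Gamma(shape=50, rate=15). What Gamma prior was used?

Gamma–Poisson conjugacy: posterior shape = α + Σxᵢ, posterior rate = β + n.
So α = 50 − 36 = 14 and β = 15 − 9 = 6.

Gamma(shape=14, rate=6)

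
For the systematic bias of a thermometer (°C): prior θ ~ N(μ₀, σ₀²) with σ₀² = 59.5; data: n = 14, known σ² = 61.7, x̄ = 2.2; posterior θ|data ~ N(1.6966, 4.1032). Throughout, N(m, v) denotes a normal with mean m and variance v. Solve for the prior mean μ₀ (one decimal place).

With known observation variance, the Normal–Normal posterior has precision τ_n = τ₀ + n/σ² and mean μ_n = (τ₀μ₀ + (n/σ²)x̄)/τ_n.
Here τ₀ = 1/59.5 = 0.016807 and τ_data = 14/61.7 = 0.226904, so τ_n = 0.243711.
Rearranging for μ₀: μ₀ = (μ_n·τ_n − τ_data·x̄)/τ₀ = (1.6966·0.243711 − 0.226904·2.2) / 0.016807 = -0.085709/0.016807 ≈ -5.1.

μ₀ = -5.1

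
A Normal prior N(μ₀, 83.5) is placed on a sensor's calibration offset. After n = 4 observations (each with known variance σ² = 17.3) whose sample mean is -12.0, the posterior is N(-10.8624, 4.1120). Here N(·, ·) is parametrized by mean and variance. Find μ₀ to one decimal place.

μ₀ = 11.1

The posterior mean is a precision-weighted average: μ_n = (τ₀μ₀ + τ_data·x̄)/(τ₀+τ_data), with τ₀=1/σ₀² and τ_data=n/σ².
Here τ₀ = 1/83.5 = 0.011976 and τ_data = 4/17.3 = 0.231214, so τ_n = 0.243190.
Rearranging for μ₀: μ₀ = (μ_n·τ_n − τ_data·x̄)/τ₀ = (-10.8624·0.243190 − 0.231214·-12.0) / 0.011976 = 0.132941/0.011976 ≈ 11.1.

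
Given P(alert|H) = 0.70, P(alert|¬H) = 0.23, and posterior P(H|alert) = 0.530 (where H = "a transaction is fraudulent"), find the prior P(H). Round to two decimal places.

In odds form, posterior odds = prior odds × likelihood ratio, so prior odds = posterior odds ÷ LR.
Posterior odds = 0.530/(1−0.530) = 1.1277. LR = 0.70/0.23 = 3.0435.
Prior odds = 1.1277/3.0435 = 0.3705, so P(H) = 0.3705/(1+0.3705) ≈ 0.27.

P(H) = 0.27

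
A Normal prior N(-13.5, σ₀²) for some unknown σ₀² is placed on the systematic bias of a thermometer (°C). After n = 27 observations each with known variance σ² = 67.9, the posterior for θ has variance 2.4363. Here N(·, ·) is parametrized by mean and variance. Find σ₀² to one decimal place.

σ₀² = 78.0

For the Normal–Normal model with known σ², precisions add: τ_n = τ₀ + n/σ².
So 1/σ₀² = 1/2.4363 − 27/67.9 = 0.410458 − 0.397644 = 0.012814.
Hence σ₀² = 1/0.012814 ≈ 78.0.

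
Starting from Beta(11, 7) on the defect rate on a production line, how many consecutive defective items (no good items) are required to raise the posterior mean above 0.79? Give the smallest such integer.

After k defective items and 0 good items the posterior is Beta(11+k, 7), with mean (11+k)/(11+7+k).
Set (11+k)/(18+k) > 0.79 and solve: k > (0.79·18 − 11)/(1 − 0.79) = 15.333.
The smallest integer exceeding 15.333 is 16.

k = 16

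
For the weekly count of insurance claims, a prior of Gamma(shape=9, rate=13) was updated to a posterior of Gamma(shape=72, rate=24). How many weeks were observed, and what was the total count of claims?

n = 11 weeks with total 63 claims

A Gamma(α, β) prior (rate parametrization) on a Poisson rate with n observations summing to S gives posterior Gamma(α+S, β+n).
Matching: Σxᵢ = 72 − 9 = 63 and n = 24 − 13 = 11.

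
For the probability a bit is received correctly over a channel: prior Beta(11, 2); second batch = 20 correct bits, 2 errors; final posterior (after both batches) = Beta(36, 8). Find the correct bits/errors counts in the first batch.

Sequential conjugate updates are equivalent to a single update on the pooled data, so total successes = posterior α − prior α and total failures = posterior β − prior β.
Total across both batches: 36−11=25 correct bits, 8−2=6 errors.
Subtract the second batch: 25−20=5 correct bits and 6−2=4 errors.

5 correct bits and 4 errors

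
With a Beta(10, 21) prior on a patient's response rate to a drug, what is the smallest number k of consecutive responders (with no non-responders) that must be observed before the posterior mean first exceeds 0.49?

k = 11

After k responders and 0 non-responders the posterior is Beta(10+k, 21), with mean (10+k)/(10+21+k).
Set (10+k)/(31+k) > 0.49 and solve: k > (0.49·31 − 10)/(1 − 0.49) = 10.176.
The smallest integer exceeding 10.176 is 11, and checking k=11: (21)/(42) = 0.5000 > 0.49.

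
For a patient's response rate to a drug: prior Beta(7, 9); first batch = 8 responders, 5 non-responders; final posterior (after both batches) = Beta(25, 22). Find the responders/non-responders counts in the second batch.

10 responders and 8 non-responders

Sequential conjugate updates are equivalent to a single update on the pooled data, so total successes = posterior α − prior α and total failures = posterior β − prior β.
Total across both batches: 25−7=18 responders, 22−9=13 non-responders.
Subtract the first batch: 18−8=10 responders and 13−5=8 non-responders.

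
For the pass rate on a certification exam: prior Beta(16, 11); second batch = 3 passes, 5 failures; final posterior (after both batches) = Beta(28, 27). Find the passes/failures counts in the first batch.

9 passes and 11 failures

Because Beta–binomial updating is additive in the counts, the combined data contributed (α_post−α_prior, β_post−β_prior) successes and failures.
Total across both batches: 28−16=12 passes, 27−11=16 failures.
Subtract the second batch: 12−3=9 passes and 16−5=11 failures.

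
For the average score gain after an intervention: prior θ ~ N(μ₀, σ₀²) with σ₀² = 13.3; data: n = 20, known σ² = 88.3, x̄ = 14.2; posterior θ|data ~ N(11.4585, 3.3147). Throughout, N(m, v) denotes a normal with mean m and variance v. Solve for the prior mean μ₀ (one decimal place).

The posterior mean is a precision-weighted average: μ_n = (τ₀μ₀ + τ_data·x̄)/(τ₀+τ_data), with τ₀=1/σ₀² and τ_data=n/σ².
Here τ₀ = 1/13.3 = 0.075188 and τ_data = 20/88.3 = 0.226501, so τ_n = 0.301689.
Rearranging for μ₀: μ₀ = (μ_n·τ_n − τ_data·x̄)/τ₀ = (11.4585·0.301689 − 0.226501·14.2) / 0.075188 = 0.240589/0.075188 ≈ 3.2.

μ₀ = 3.2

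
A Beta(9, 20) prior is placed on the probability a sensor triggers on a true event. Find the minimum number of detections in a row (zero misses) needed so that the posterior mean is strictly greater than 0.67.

After k detections and 0 misses the posterior is Beta(9+k, 20), with mean (9+k)/(9+20+k).
Set (9+k)/(29+k) > 0.67 and solve: k > (0.67·29 − 9)/(1 − 0.67) = 31.606.
The smallest integer exceeding 31.606 is 32, and checking k=32: (41)/(61) = 0.6721 > 0.67.

k = 32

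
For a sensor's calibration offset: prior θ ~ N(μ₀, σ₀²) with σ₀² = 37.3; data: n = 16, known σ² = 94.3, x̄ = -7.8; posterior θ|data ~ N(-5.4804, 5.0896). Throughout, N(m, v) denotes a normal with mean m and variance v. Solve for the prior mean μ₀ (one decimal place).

The posterior mean is a precision-weighted average: μ_n = (τ₀μ₀ + τ_data·x̄)/(τ₀+τ_data), with τ₀=1/σ₀² and τ_data=n/σ².
Here τ₀ = 1/37.3 = 0.026810 and τ_data = 16/94.3 = 0.169671, so τ_n = 0.196481.
Rearranging for μ₀: μ₀ = (μ_n·τ_n − τ_data·x̄)/τ₀ = (-5.4804·0.196481 − 0.169671·-7.8) / 0.026810 = 0.246639/0.026810 ≈ 9.2.

μ₀ = 9.2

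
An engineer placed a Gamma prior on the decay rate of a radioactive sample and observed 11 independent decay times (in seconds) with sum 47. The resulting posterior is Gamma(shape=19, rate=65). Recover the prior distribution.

Gamma(shape=8, rate=18)

Gamma–exponential conjugacy: posterior shape = α + n, posterior rate = β + Σtᵢ.
So α = 19 − 11 = 8 and β = 65 − 47 = 18.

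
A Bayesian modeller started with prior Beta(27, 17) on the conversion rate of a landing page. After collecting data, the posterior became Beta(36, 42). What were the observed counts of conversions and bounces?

A Beta(a, b) prior with s successes and f failures in binomial data gives a Beta(a+s, b+f) posterior.
So s = 36 − 27 = 9 and f = 42 − 17 = 25.

9 conversions and 25 bounces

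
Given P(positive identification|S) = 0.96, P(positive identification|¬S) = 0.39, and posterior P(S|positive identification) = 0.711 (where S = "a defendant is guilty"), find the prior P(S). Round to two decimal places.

P(S) = 0.50

In odds form, posterior odds = prior odds × likelihood ratio, so prior odds = posterior odds ÷ LR.
Posterior odds = 0.711/(1−0.711) = 2.4602. LR = 0.96/0.39 = 2.4615.
Prior odds = 2.4602/2.4615 = 0.9995, so P(S) = 0.9995/(1+0.9995) ≈ 0.50.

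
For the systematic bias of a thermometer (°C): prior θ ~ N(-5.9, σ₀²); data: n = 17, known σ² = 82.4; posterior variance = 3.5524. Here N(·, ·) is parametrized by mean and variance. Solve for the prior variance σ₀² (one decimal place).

σ₀² = 13.3

For the Normal–Normal model with known σ², precisions add: τ_n = τ₀ + n/σ².
So 1/σ₀² = 1/3.5524 − 17/82.4 = 0.281500 − 0.206311 = 0.075189.
Hence σ₀² = 1/0.075189 ≈ 13.3.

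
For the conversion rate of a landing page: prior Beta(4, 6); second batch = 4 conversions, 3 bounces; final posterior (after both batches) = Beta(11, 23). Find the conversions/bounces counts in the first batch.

Because Beta–binomial updating is additive in the counts, the combined data contributed (α_post−α_prior, β_post−β_prior) successes and failures.
Total across both batches: 11−4=7 conversions, 23−6=17 bounces.
Subtract the second batch: 7−4=3 conversions and 17−3=14 bounces.

3 conversions and 14 bounces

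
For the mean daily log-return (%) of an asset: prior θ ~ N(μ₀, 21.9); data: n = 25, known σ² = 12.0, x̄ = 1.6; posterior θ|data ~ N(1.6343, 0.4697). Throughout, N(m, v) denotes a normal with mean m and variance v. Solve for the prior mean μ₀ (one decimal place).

The posterior mean is a precision-weighted average: μ_n = (τ₀μ₀ + τ_data·x̄)/(τ₀+τ_data), with τ₀=1/σ₀² and τ_data=n/σ².
Here τ₀ = 1/21.9 = 0.045662 and τ_data = 25/12.0 = 2.083333, so τ_n = 2.128995.
Rearranging for μ₀: μ₀ = (μ_n·τ_n − τ_data·x̄)/τ₀ = (1.6343·2.128995 − 2.083333·1.6) / 0.045662 = 0.146084/0.045662 ≈ 3.2.

μ₀ = 3.2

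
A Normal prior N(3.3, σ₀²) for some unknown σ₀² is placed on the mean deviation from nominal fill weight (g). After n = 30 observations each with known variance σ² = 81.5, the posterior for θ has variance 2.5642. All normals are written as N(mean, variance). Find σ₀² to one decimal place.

σ₀² = 45.7

For the Normal–Normal model with known σ², precisions add: τ_n = τ₀ + n/σ².
So 1/σ₀² = 1/2.5642 − 30/81.5 = 0.389985 − 0.368098 = 0.021887.
Hence σ₀² = 1/0.021887 ≈ 45.7.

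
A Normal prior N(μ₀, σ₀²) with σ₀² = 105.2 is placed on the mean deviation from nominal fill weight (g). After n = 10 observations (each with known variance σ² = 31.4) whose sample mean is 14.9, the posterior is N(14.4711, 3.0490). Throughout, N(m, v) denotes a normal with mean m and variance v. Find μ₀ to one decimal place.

The posterior mean is a precision-weighted average: μ_n = (τ₀μ₀ + τ_data·x̄)/(τ₀+τ_data), with τ₀=1/σ₀² and τ_data=n/σ².
Here τ₀ = 1/105.2 = 0.009506 and τ_data = 10/31.4 = 0.318471, so τ_n = 0.327977.
Rearranging for μ₀: μ₀ = (μ_n·τ_n − τ_data·x̄)/τ₀ = (14.4711·0.327977 − 0.318471·14.9) / 0.009506 = 0.000970/0.009506 ≈ 0.1.

μ₀ = 0.1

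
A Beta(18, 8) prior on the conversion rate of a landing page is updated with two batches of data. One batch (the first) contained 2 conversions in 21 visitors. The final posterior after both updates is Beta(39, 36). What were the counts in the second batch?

Because Beta–binomial updating is additive in the counts, the combined data contributed (α_post−α_prior, β_post−β_prior) successes and failures.
Total across both batches: 39−18=21 conversions, 36−8=28 bounces.
Subtract the first batch: 21−2=19 conversions and 28−19=9 bounces.

19 conversions and 9 bounces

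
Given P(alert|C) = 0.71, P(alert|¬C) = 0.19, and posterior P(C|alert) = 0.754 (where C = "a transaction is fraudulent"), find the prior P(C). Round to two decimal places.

P(C) = 0.45

Bayes' rule in odds form gives O(C|E) = O(C)·[P(E|C)/P(E|¬C)], hence O(C) = O(C|E)/LR.
Posterior odds = 0.754/(1−0.754) = 3.0650. LR = 0.71/0.19 = 3.7368.
Prior odds = 3.0650/3.7368 = 0.8202, so P(C) = 0.8202/(1+0.8202) ≈ 0.45.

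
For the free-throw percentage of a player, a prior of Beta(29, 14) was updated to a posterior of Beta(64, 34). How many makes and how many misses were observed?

35 makes and 20 misses

Beta is conjugate to the binomial likelihood: posterior = Beta(a+s, b+f).
So s = 64 − 29 = 35 and f = 34 − 14 = 20.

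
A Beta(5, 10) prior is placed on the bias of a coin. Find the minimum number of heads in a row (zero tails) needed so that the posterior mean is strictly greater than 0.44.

After k heads and 0 tails the posterior is Beta(5+k, 10), with mean (5+k)/(5+10+k).
Set (5+k)/(15+k) > 0.44 and solve: k > (0.44·15 − 5)/(1 − 0.44) = 2.857.
The smallest integer exceeding 2.857 is 3.

k = 3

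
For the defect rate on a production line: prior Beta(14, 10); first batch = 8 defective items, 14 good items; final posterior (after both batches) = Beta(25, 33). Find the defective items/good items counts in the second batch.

3 defective items and 9 good items

Because Beta–binomial updating is additive in the counts, the combined data contributed (α_post−α_prior, β_post−β_prior) successes and failures.
Total across both batches: 25−14=11 defective items, 33−10=23 good items.
Subtract the first batch: 11−8=3 defective items and 23−14=9 good items.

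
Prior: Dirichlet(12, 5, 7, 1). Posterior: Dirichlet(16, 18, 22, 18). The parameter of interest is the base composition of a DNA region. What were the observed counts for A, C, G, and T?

For a Dirichlet(α) prior with multinomial counts c, the posterior is Dirichlet(α + c) componentwise.
Counts are posterior − prior componentwise: 16−12=4, 18−5=13, 22−7=15, 18−1=17.

counts (4, 13, 15, 17)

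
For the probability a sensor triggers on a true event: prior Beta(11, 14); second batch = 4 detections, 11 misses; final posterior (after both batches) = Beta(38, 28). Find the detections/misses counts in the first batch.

23 detections and 3 misses

Because Beta–binomial updating is additive in the counts, the combined data contributed (α_post−α_prior, β_post−β_prior) successes and failures.
Total across both batches: 38−11=27 detections, 28−14=14 misses.
Subtract the second batch: 27−4=23 detections and 14−11=3 misses.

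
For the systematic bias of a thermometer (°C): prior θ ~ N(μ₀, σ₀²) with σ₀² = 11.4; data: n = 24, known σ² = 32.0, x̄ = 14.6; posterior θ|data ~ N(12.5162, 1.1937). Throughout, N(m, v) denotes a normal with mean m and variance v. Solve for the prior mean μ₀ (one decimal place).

With known observation variance, the Normal–Normal posterior has precision τ_n = τ₀ + n/σ² and mean μ_n = (τ₀μ₀ + (n/σ²)x̄)/τ_n.
Here τ₀ = 1/11.4 = 0.087719 and τ_data = 24/32.0 = 0.750000, so τ_n = 0.837719.
Rearranging for μ₀: μ₀ = (μ_n·τ_n − τ_data·x̄)/τ₀ = (12.5162·0.837719 − 0.750000·14.6) / 0.087719 = -0.464941/0.087719 ≈ -5.3.

μ₀ = -5.3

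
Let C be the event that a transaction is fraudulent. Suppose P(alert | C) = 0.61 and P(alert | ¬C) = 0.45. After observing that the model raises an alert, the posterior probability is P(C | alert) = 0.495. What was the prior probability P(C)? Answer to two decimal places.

In odds form, posterior odds = prior odds × likelihood ratio, so prior odds = posterior odds ÷ LR.
Posterior odds = 0.495/(1−0.495) = 0.9802. LR = 0.61/0.45 = 1.3556.
Prior odds = 0.9802/1.3556 = 0.7231, so P(C) = 0.7231/(1+0.7231) ≈ 0.42.

P(C) = 0.42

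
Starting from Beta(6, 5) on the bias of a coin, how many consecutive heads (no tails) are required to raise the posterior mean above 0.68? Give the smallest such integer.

After k heads and 0 tails the posterior is Beta(6+k, 5), with mean (6+k)/(6+5+k).
Set (6+k)/(11+k) > 0.68 and solve: k > (0.68·11 − 6)/(1 − 0.68) = 4.625.
The smallest integer exceeding 4.625 is 5, and checking k=5: (11)/(16) = 0.6875 > 0.68.

k = 5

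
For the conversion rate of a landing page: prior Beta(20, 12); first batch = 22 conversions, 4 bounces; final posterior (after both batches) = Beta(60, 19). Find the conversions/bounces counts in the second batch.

18 conversions and 3 bounces

Because Beta–binomial updating is additive in the counts, the combined data contributed (α_post−α_prior, β_post−β_prior) successes and failures.
Total across both batches: 60−20=40 conversions, 19−12=7 bounces.
Subtract the first batch: 40−22=18 conversions and 7−4=3 bounces.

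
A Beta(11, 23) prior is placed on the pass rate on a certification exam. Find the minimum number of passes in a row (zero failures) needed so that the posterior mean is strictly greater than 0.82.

k = 94

After k passes and 0 failures the posterior is Beta(11+k, 23), with mean (11+k)/(11+23+k).
Set (11+k)/(34+k) > 0.82 and solve: k > (0.82·34 − 11)/(1 − 0.82) = 93.778.
The smallest integer exceeding 93.778 is 94, and checking k=94: (105)/(128) = 0.8203 > 0.82.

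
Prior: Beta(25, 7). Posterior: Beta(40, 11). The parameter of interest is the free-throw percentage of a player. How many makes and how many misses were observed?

A Beta(a, b) prior with s successes and f failures in binomial data gives a Beta(a+s, b+f) posterior.
Match parameters: s=40−25=15, f=11−7=4.

15 makes and 4 misses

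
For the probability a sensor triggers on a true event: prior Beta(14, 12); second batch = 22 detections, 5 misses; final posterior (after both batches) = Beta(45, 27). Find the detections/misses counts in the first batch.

Sequential conjugate updates are equivalent to a single update on the pooled data, so total successes = posterior α − prior α and total failures = posterior β − prior β.
Total across both batches: 45−14=31 detections, 27−12=15 misses.
Subtract the second batch: 31−22=9 detections and 15−5=10 misses.

9 detections and 10 misses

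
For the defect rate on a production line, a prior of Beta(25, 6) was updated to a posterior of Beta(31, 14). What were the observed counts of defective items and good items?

A Beta(α, β) prior with s successes and f failures in binomial data gives a Beta(α+s, β+f) posterior.
So s = 31 − 25 = 6 and f = 14 − 6 = 8.

6 defective items and 8 good items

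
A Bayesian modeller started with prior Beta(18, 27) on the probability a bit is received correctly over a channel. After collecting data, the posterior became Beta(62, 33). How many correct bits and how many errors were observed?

Beta is conjugate to the binomial likelihood: posterior = Beta(a+s, b+f).
So s = 62 − 18 = 44 and f = 33 − 27 = 6.

44 correct bits and 6 errors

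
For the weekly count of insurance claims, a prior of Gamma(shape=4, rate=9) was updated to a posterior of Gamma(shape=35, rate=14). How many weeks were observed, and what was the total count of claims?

Gamma–Poisson conjugacy: posterior shape = α + Σxᵢ, posterior rate = β + n.
Matching: Σxᵢ = 35 − 4 = 31 and n = 14 − 9 = 5.

n = 5 weeks with total 31 claims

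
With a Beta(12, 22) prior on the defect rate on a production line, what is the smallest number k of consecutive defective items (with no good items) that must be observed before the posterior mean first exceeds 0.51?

After k defective items and 0 good items the posterior is Beta(12+k, 22), with mean (12+k)/(12+22+k).
Set (12+k)/(34+k) > 0.51 and solve: k > (0.51·34 − 12)/(1 − 0.51) = 10.898.
The smallest integer exceeding 10.898 is 11, and checking k=11: (23)/(45) = 0.5111 > 0.51.

k = 11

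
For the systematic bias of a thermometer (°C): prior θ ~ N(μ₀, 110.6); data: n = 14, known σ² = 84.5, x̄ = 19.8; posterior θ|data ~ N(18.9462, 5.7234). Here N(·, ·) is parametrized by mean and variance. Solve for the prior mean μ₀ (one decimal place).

μ₀ = 3.3

With known observation variance, the Normal–Normal posterior has precision τ_n = τ₀ + n/σ² and mean μ_n = (τ₀μ₀ + (n/σ²)x̄)/τ_n.
Here τ₀ = 1/110.6 = 0.009042 and τ_data = 14/84.5 = 0.165680, so τ_n = 0.174722.
Rearranging for μ₀: μ₀ = (μ_n·τ_n − τ_data·x̄)/τ₀ = (18.9462·0.174722 − 0.165680·19.8) / 0.009042 = 0.029854/0.009042 ≈ 3.3.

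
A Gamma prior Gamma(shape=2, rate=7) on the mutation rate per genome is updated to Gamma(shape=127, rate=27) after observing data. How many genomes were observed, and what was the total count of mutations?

n = 20 genomes with total 125 mutations

Gamma–Poisson conjugacy: posterior shape = α + Σxᵢ, posterior rate = β + n.
Matching: Σxᵢ = 127 − 2 = 125 and n = 27 − 7 = 20.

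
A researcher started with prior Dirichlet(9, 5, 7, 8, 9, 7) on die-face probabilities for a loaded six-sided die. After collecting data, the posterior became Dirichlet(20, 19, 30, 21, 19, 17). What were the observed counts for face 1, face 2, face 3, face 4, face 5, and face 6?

counts (11, 14, 23, 13, 10, 10)

For a Dirichlet(α) prior with multinomial counts c, the posterior is Dirichlet(α + c) componentwise.
Counts are posterior − prior componentwise: 20−9=11, 19−5=14, 30−7=23, 21−8=13, 19−9=10, 17−7=10.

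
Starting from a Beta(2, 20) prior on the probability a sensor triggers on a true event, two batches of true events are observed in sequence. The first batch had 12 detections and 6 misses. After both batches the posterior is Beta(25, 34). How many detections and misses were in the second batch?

11 detections and 8 misses

Because Beta–binomial updating is additive in the counts, the combined data contributed (α_post−α_prior, β_post−β_prior) successes and failures.
Total across both batches: 25−2=23 detections, 34−20=14 misses.
Subtract the first batch: 23−12=11 detections and 14−6=8 misses.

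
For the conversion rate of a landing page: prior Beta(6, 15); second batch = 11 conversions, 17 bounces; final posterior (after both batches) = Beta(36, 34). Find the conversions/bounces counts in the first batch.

Sequential conjugate updates are equivalent to a single update on the pooled data, so total successes = posterior α − prior α and total failures = posterior β − prior β.
Total across both batches: 36−6=30 conversions, 34−15=19 bounces.
Subtract the second batch: 30−11=19 conversions and 19−17=2 bounces.

19 conversions and 2 bounces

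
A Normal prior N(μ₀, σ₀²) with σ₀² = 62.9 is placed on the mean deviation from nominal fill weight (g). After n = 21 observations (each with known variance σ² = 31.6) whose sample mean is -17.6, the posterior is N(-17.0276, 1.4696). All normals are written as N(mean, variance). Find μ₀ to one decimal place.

μ₀ = 6.9

With known observation variance, the Normal–Normal posterior has precision τ_n = τ₀ + n/σ² and mean μ_n = (τ₀μ₀ + (n/σ²)x̄)/τ_n.
Here τ₀ = 1/62.9 = 0.015898 and τ_data = 21/31.6 = 0.664557, so τ_n = 0.680455.
Rearranging for μ₀: μ₀ = (μ_n·τ_n − τ_data·x̄)/τ₀ = (-17.0276·0.680455 − 0.664557·-17.6) / 0.015898 = 0.109688/0.015898 ≈ 6.9.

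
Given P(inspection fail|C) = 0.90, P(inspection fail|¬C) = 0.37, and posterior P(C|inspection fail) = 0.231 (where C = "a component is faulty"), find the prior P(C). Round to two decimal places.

P(C) = 0.11

Bayes' rule in odds form gives O(C|E) = O(C)·[P(E|C)/P(E|¬C)], hence O(C) = O(C|E)/LR.
Posterior odds = 0.231/(1−0.231) = 0.3004. LR = 0.90/0.37 = 2.4324.
Prior odds = 0.3004/2.4324 = 0.1235, so P(C) = 0.1235/(1+0.1235) ≈ 0.11.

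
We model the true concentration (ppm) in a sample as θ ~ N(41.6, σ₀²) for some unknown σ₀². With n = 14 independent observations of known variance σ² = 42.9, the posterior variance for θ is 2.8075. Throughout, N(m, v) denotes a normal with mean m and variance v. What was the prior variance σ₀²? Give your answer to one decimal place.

σ₀² = 33.5

Posterior precision equals prior precision plus data precision: 1/σ_n² = 1/σ₀² + n/σ².
So 1/σ₀² = 1/2.8075 − 14/42.9 = 0.356189 − 0.326340 = 0.029849.
Hence σ₀² = 1/0.029849 ≈ 33.5.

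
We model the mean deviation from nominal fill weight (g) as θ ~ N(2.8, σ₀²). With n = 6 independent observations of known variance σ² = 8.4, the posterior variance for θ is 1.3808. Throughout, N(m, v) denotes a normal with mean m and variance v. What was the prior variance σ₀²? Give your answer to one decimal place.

Posterior precision equals prior precision plus data precision: 1/σ_n² = 1/σ₀² + n/σ².
So 1/σ₀² = 1/1.3808 − 6/8.4 = 0.724218 − 0.714286 = 0.009932.
Hence σ₀² = 1/0.009932 ≈ 100.7.

σ₀² = 100.7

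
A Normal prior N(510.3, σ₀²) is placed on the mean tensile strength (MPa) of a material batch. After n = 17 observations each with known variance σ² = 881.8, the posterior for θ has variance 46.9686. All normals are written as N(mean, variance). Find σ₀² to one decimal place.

σ₀² = 497.0

Posterior precision equals prior precision plus data precision: 1/σ_n² = 1/σ₀² + n/σ².
So 1/σ₀² = 1/46.9686 − 17/881.8 = 0.021291 − 0.019279 = 0.002012.
Hence σ₀² = 1/0.002012 ≈ 497.0.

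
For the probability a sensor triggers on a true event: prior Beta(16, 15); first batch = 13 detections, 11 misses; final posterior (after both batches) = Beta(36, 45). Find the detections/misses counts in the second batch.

Sequential conjugate updates are equivalent to a single update on the pooled data, so total successes = posterior α − prior α and total failures = posterior β − prior β.
Total across both batches: 36−16=20 detections, 45−15=30 misses.
Subtract the first batch: 20−13=7 detections and 30−11=19 misses.

7 detections and 19 misses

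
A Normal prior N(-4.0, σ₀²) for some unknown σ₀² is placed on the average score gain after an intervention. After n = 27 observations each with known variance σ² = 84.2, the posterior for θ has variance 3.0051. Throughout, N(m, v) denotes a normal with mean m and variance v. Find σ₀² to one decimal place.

σ₀² = 82.6

Posterior precision equals prior precision plus data precision: 1/σ_n² = 1/σ₀² + n/σ².
So 1/σ₀² = 1/3.0051 − 27/84.2 = 0.332768 − 0.320665 = 0.012103.
Hence σ₀² = 1/0.012103 ≈ 82.6.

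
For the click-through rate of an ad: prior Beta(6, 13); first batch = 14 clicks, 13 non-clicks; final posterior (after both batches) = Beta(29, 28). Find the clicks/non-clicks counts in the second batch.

9 clicks and 2 non-clicks

Because Beta–binomial updating is additive in the counts, the combined data contributed (α_post−α_prior, β_post−β_prior) successes and failures.
Total across both batches: 29−6=23 clicks, 28−13=15 non-clicks.
Subtract the first batch: 23−14=9 clicks and 15−13=2 non-clicks.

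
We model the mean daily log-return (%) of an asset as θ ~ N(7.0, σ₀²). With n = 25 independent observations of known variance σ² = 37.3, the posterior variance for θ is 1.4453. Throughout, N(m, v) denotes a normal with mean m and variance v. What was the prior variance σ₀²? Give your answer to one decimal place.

For the Normal–Normal model with known σ², precisions add: τ_n = τ₀ + n/σ².
So 1/σ₀² = 1/1.4453 − 25/37.3 = 0.691898 − 0.670241 = 0.021657.
Hence σ₀² = 1/0.021657 ≈ 46.2.

σ₀² = 46.2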